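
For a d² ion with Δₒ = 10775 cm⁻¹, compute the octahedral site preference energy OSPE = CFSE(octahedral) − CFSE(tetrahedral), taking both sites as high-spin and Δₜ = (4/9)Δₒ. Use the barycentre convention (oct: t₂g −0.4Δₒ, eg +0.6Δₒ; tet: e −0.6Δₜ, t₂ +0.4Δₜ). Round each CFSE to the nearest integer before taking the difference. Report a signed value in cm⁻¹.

-2873

Octahedral high-spin t₂g² eg⁰: CFSE = -0.8 × 10775 = -8620 cm⁻¹.
In a tetrahedral site the filling is e² t₂⁰: CFSE(tet) = -1.2Δₜ = -1.2 × (4/9)(10775) = -5747 cm⁻¹.
OSPE = -8620 − (-5747) = -2873 cm⁻¹.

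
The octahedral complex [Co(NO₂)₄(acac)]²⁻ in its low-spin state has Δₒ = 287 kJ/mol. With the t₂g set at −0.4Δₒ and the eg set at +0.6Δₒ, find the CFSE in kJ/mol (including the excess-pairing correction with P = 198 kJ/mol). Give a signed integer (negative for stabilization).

-293

Ligand charges: 4×(-1) from NO₂⁻ and 1×(-1) from acac⁻ sum to -5; with overall charge -2, Co is +3.
Co sits in group 9; removing 3 electrons leaves Co³⁺ with 9 − 3 = 6 d electrons.
The d⁶ electrons fill as t₂g⁶ eg⁰.
CFSE(orbital) = 6×(-0.4Δₒ) + 0×(0.6Δₒ) = -2.4Δₒ; with Δₒ = 287 kJ/mol that is -689 kJ/mol.
Pairing penalty: 3 pairs vs 1 in the high-spin reference → 2 extra × P = 396 kJ/mol.
Combining: -689 + 396 = -293 kJ/mol.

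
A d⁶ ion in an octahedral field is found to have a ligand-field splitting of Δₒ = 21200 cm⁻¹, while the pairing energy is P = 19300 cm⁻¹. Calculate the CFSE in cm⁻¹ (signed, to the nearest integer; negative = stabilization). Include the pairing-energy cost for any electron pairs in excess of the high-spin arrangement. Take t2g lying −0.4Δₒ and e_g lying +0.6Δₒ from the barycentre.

Δₒ > P, so pairing is preferred: the ground state is low-spin.
Filling d⁶ accordingly: t2g^6 e_g^0.
Orbital CFSE = -2.4Δₒ = -2.4 × 21200 = -50880 cm⁻¹.
Excess pairs vs high-spin: 3 − 1 = 2; pairing cost = +38600 cm⁻¹.
Net CFSE = -50880 + 38600 = -12280 cm⁻¹.

-12280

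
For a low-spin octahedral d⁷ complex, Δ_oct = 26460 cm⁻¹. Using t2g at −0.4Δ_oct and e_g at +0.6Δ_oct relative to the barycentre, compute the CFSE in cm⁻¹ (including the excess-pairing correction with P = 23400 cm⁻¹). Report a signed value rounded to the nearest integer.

-24228

The d⁷ electrons fill as t2g^6 e_g^1.
The orbital stabilization is -1.8Δ_oct = -1.8 × 26460 = -47628 cm⁻¹.
Relative to high-spin t2g^5 e_g^2 (2 paired), the low-spin configuration has 1 additional pair, contributing +1 × 23400 = +23400 cm⁻¹.
Overall CFSE = -47628 + 23400 = -24228 cm⁻¹.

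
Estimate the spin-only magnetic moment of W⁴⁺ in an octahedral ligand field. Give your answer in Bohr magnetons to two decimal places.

2.83 Bohr magnetons

W⁴⁺: group 6, so d-count = 6 − 4 = 2.
Configuration: t2g^2 e_g^0 → 2 unpaired electrons.
μ(spin-only) = √[2(2+2)] = √8 ≈ 2.83 Bohr magnetons.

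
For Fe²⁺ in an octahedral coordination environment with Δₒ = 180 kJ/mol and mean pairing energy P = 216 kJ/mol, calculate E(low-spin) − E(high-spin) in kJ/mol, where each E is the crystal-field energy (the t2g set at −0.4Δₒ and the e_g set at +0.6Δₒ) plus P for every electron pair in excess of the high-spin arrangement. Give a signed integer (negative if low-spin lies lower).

72

Group 8 minus oxidation state +2 gives a d⁶ configuration for Fe²⁺.
High-spin: t2g^4 e_g^2, CFSE = -0.4Δₒ = -72 kJ/mol.
For low-spin the configuration is t2g^6 e_g^0: orbital energy -2.4 × 180 = -432 kJ/mol, and 2 additional pairs relative to high-spin add 432 kJ/mol, giving 0 kJ/mol.
The difference is 0 − (-72) = 72 kJ/mol, so high-spin lies lower.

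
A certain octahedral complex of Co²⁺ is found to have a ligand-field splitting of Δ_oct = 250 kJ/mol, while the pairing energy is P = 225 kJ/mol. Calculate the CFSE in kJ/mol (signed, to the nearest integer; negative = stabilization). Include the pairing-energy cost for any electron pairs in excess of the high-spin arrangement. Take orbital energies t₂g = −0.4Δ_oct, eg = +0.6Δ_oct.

-225

Co²⁺: group 9, so d-count = 9 − 2 = 7.
Δ_oct > P, so pairing is preferred: the ground state is low-spin.
That gives t₂g⁶ eg¹.
Orbital CFSE = -1.8Δ_oct = -1.8 × 250 = -450 kJ/mol.
Excess pairs vs high-spin: 3 − 2 = 1; pairing cost = +225 kJ/mol.
Net CFSE = -450 + 225 = -225 kJ/mol.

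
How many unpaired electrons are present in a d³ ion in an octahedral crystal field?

Configuration: t₂g³ eg⁰, giving 3 unpaired electrons.

3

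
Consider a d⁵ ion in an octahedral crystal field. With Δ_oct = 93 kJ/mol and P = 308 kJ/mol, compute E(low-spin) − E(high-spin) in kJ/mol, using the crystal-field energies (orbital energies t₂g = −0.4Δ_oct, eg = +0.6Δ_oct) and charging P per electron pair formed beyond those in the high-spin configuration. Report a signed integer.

430

High-spin: t₂g³ eg², CFSE = 0.0Δ_oct = 0 kJ/mol.
Low-spin: t₂g⁵ eg⁰, orbital CFSE = -2.0Δ_oct = -186 kJ/mol; plus 2 excess pairs × P = +616 kJ/mol; total 430 kJ/mol.
E(LS) − E(HS) = 430 − (0) = 430 kJ/mol.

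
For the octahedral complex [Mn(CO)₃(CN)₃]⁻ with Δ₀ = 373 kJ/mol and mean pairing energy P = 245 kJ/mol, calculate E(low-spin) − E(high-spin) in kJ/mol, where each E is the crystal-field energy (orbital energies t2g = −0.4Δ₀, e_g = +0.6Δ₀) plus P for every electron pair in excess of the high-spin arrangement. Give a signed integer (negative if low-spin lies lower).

Ligand charges: 3×(+0) from CO and 3×(-1) from CN⁻ sum to -3; with overall charge -1, Mn is +2.
Mn sits in group 7; removing 2 electrons leaves Mn²⁺ with 7 − 2 = 5 d electrons.
High-spin: t2g^3 e_g^2, CFSE = 0.0Δ₀ = 0 kJ/mol.
Low-spin t2g^5 e_g^0 gives -2.0Δ₀ = -746 kJ/mol, but forming 2 extra pairs costs 2P = 490 kJ/mol, so E(LS) = -746 + 490 = -256 kJ/mol.
E(LS) − E(HS) = -256 − (0) = -256 kJ/mol.

-256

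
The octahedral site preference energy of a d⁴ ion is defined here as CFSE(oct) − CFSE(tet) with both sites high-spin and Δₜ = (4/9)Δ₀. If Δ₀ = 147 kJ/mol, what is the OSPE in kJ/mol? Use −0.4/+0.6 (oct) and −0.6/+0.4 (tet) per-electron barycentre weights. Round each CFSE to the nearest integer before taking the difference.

In an octahedral site d⁴ (HS) is t2g^3 e_g^1, giving CFSE(oct) = -0.6Δ₀ = -88 kJ/mol.
Tetrahedral: e^2 t2^2, CFSE = 2(−0.6) + 2(+0.4) = -0.4Δₜ = -0.4 × (4/9) × 147 = -26 kJ/mol.
OSPE = -88 − (-26) = -62 kJ/mol.

-62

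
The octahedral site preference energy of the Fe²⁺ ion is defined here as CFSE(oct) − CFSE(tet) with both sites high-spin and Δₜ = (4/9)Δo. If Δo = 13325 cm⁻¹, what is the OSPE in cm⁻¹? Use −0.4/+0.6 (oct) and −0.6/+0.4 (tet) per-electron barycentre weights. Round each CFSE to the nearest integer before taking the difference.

Group 8 minus oxidation state +2 gives a d⁶ configuration for Fe²⁺.
Octahedral high-spin t₂g⁴ eg²: CFSE = -0.4 × 13325 = -5330 cm⁻¹.
Tetrahedral: e³ t₂³, CFSE = 3(−0.6) + 3(+0.4) = -0.6Δₜ = -0.6 × (4/9) × 13325 = -3553 cm⁻¹.
OSPE = CFSE(oct) − CFSE(tet) = -5330 − (-3553) = -1777 cm⁻¹.

-1777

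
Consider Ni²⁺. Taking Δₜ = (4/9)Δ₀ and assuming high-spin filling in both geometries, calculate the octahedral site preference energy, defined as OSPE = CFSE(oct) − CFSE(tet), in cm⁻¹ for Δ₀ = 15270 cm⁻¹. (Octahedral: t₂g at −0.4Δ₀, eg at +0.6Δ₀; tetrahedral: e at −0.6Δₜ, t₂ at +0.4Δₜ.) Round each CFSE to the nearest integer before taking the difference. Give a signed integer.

-12895

Ni²⁺: group 10, so d-count = 10 − 2 = 8.
Octahedral (high-spin): t₂g⁶ eg², CFSE = 6(−0.4) + 2(+0.6) = -1.2Δ₀ = -1.2 × 15270 = -18324 cm⁻¹.
In a tetrahedral site the filling is e⁴ t₂⁴: CFSE(tet) = -0.8Δₜ = -0.8 × (4/9)(15270) = -5429 cm⁻¹.
OSPE = -18324 − (-5429) = -12895 cm⁻¹.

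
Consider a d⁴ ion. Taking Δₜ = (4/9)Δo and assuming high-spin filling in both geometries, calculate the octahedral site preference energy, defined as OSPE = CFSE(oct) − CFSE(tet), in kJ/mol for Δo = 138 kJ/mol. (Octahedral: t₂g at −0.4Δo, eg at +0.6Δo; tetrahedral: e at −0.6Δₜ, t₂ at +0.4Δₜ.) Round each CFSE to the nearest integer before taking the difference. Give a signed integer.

-58

Octahedral high-spin t₂g³ eg¹: CFSE = -0.6 × 138 = -83 kJ/mol.
In a tetrahedral site the filling is e² t₂²: CFSE(tet) = -0.4Δₜ = -0.4 × (4/9)(138) = -25 kJ/mol.
Subtracting, OSPE = -83 − (-25) = -58 kJ/mol.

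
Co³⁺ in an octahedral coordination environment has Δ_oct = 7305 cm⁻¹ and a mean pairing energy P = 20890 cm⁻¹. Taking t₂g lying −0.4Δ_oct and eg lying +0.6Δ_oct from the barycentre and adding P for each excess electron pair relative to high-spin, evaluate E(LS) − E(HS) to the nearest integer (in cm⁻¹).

27170

Co sits in group 9; removing 3 electrons leaves Co³⁺ with 9 − 3 = 6 d electrons.
High-spin d⁶ fills as t₂g⁴ eg² with CFSE 4(−0.4) + 2(+0.6) = -0.4Δ_oct = -2922 cm⁻¹.
Low-spin t₂g⁶ eg⁰ gives -2.4Δ_oct = -17532 cm⁻¹, but forming 2 extra pairs costs 2P = 41780 cm⁻¹, so E(LS) = -17532 + 41780 = 24248 cm⁻¹.
Thus E(LS) − E(HS) = 27170 cm⁻¹.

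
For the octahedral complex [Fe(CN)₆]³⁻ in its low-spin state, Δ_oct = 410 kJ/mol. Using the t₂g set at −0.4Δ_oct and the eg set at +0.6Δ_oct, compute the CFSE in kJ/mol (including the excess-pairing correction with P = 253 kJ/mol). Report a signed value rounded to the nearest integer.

Each CN⁻ contributes -1; 6 × (-1) = -6. With overall charge -3, Fe is in the +3 oxidation state.
Fe is in group 8, so Fe³⁺ is d⁵ (8 − 3 = 5).
Electron filling gives t₂g⁵ eg⁰.
Orbital CFSE = 5(-0.4) + 0(0.6) = -2.0Δ_oct = -2.0 × 410 = -820 kJ/mol.
High-spin d⁵ would be t₂g³ eg² with 0 pairs; low-spin has 2, so 2 excess pairs cost +2P = +506 kJ/mol.
Net CFSE = -820 + 506 = -314 kJ/mol.

-314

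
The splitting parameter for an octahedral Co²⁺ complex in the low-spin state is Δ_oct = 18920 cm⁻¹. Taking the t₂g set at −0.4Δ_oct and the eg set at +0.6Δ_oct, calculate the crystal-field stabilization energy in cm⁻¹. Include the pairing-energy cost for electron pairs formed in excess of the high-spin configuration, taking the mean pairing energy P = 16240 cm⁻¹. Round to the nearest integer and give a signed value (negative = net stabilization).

Co sits in group 9; removing 2 electrons leaves Co²⁺ with 9 − 2 = 7 d electrons.
The d⁷ electrons fill as t₂g⁶ eg¹.
Orbital CFSE = 6(-0.4) + 1(0.6) = -1.8Δ_oct = -1.8 × 18920 = -34056 cm⁻¹.
Pairing penalty: 3 pairs vs 2 in the high-spin reference → 1 extra × P = 16240 cm⁻¹.
Combining: -34056 + 16240 = -17816 cm⁻¹.

-17816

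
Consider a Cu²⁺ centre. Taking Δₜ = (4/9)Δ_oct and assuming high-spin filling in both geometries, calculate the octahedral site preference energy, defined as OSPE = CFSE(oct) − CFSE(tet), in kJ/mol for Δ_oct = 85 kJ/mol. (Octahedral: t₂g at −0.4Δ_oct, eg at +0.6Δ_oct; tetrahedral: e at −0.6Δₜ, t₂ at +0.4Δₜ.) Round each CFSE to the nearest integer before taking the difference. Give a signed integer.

-36

Cu sits in group 11; removing 2 electrons leaves Cu²⁺ with 11 − 2 = 9 d electrons.
Octahedral (high-spin): t₂g⁶ eg³, CFSE = 6(−0.4) + 3(+0.6) = -0.6Δ_oct = -0.6 × 85 = -51 kJ/mol.
Tetrahedral e⁴ t₂⁵ gives -0.4Δₜ = -0.4 × (4/9) × 85 = -15 kJ/mol.
OSPE = -51 − (-15) = -36 kJ/mol.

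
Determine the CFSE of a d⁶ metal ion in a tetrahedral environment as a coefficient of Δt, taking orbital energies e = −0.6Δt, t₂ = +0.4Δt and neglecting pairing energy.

Tetrahedral fields are weak (Δₜ ≈ 4/9 Δₒ), so electrons fill high-spin.
Configuration: e³ t₂³.
CFSE = 3(-0.6Δt) + 3(0.4Δt) = -1.8Δt + 1.2Δt = -0.6Δt.

-0.6 Δt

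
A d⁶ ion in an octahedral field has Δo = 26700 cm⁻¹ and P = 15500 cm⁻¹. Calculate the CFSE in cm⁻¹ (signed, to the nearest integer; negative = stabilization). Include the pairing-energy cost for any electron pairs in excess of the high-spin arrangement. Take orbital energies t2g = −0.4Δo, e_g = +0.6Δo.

-33080

Since Δo = 26700 cm⁻¹ > P = 15500 cm⁻¹, the complex adopts the low-spin configuration.
Filling d⁶ accordingly: t2g^6 e_g^0.
Orbital CFSE = -2.4Δo = -2.4 × 26700 = -64080 cm⁻¹.
Excess pairs vs high-spin: 3 − 1 = 2; pairing cost = +31000 cm⁻¹.
Net CFSE = -64080 + 31000 = -33080 cm⁻¹.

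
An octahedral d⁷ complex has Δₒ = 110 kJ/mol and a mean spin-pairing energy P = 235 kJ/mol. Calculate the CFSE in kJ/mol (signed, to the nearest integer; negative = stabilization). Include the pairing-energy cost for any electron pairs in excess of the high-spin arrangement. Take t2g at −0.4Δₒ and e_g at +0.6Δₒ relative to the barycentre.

With Δₒ < P the complex is high-spin.
That gives t2g^5 e_g^2.
Orbital CFSE = -0.8Δₒ = -0.8 × 110 = -88 kJ/mol.
High-spin has no excess pairs, so no pairing correction applies.

-88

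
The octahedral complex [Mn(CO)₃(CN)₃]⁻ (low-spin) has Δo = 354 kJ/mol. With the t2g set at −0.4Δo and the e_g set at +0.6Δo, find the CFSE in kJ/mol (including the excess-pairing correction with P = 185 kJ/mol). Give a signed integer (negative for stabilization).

-338

Ligand charges: 3×(+0) from CO and 3×(-1) from CN⁻ sum to -3; with overall charge -1, Mn is +2.
Mn is in group 7, so Mn²⁺ is d⁵ (7 − 2 = 5).
Electron filling gives t2g^5 e_g^0.
The orbital stabilization is -2.0Δo = -2.0 × 354 = -708 kJ/mol.
High-spin d⁵ would be t2g^3 e_g^2 with 0 pairs; low-spin has 2, so 2 excess pairs cost +2P = +370 kJ/mol.
Net CFSE = -708 + 370 = -338 kJ/mol.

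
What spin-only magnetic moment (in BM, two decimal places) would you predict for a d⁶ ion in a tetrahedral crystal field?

Tetrahedral fields are weak (Δₜ ≈ 4/9 Δₒ), so electrons fill high-spin.
Configuration: e³ t₂³ → 4 unpaired electrons.
μ(spin-only) = √[4(4+2)] = √24 ≈ 4.90 BM.

4.90 BM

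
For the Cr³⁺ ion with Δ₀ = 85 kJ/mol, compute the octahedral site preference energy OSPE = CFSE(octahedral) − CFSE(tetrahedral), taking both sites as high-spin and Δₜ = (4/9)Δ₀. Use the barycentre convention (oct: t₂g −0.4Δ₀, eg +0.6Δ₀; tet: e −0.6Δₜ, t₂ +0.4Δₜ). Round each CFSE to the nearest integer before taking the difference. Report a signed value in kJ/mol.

-72

Cr is in group 6, so Cr³⁺ is d³ (6 − 3 = 3).
Octahedral high-spin t2g^3 e_g^0: CFSE = -1.2 × 85 = -102 kJ/mol.
Tetrahedral: e^2 t2^1, CFSE = 2(−0.6) + 1(+0.4) = -0.8Δₜ = -0.8 × (4/9) × 85 = -30 kJ/mol.
Subtracting, OSPE = -102 − (-30) = -72 kJ/mol.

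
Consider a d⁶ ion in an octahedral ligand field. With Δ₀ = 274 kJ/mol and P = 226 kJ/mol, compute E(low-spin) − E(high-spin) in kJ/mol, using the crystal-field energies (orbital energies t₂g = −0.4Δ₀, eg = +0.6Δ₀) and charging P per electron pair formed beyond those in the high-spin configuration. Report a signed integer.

High-spin d⁶ fills as t₂g⁴ eg² with CFSE 4(−0.4) + 2(+0.6) = -0.4Δ₀ = -110 kJ/mol.
Low-spin: t₂g⁶ eg⁰, orbital CFSE = -2.4Δ₀ = -658 kJ/mol; plus 2 excess pairs × P = +452 kJ/mol; total -206 kJ/mol.
E(LS) − E(HS) = -206 − (-110) = -96 kJ/mol.

-96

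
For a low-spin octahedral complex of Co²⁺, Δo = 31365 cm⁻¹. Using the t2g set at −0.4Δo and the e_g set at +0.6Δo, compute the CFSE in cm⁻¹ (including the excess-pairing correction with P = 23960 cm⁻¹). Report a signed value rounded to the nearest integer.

-32497

Co is in group 9, so Co²⁺ is d⁷ (9 − 2 = 7).
Electron filling gives t2g^6 e_g^1.
Orbital CFSE = 6(-0.4) + 1(0.6) = -1.8Δo = -1.8 × 31365 = -56457 cm⁻¹.
Pairing penalty: 3 pairs vs 2 in the high-spin reference → 1 extra × P = 23960 cm⁻¹.
Net CFSE = -56457 + 23960 = -32497 cm⁻¹.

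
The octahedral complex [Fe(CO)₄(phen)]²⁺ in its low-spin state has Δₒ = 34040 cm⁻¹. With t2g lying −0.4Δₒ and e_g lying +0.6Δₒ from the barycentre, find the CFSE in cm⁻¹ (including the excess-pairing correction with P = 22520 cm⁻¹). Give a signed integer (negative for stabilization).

Ligand charges: 4×(+0) from CO and 1×(+0) from phen sum to +0; with overall charge +2, Fe is +2.
Group 8 minus oxidation state +2 gives a d⁶ configuration for Fe²⁺.
Electron filling gives t2g^6 e_g^0.
The orbital stabilization is -2.4Δₒ = -2.4 × 34040 = -81696 cm⁻¹.
High-spin d⁶ would be t2g^4 e_g^2 with 1 pair; low-spin has 3, so 2 excess pairs cost +2P = +45040 cm⁻¹.
Net CFSE = -81696 + 45040 = -36656 cm⁻¹.

-36656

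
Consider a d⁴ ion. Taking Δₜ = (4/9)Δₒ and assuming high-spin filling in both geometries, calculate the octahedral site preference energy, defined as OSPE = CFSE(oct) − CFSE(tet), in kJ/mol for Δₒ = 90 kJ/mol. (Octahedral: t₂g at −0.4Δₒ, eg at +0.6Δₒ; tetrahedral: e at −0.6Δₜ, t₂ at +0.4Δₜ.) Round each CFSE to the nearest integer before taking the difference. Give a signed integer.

-38

Octahedral high-spin t₂g³ eg¹: CFSE = -0.6 × 90 = -54 kJ/mol.
In a tetrahedral site the filling is e² t₂²: CFSE(tet) = -0.4Δₜ = -0.4 × (4/9)(90) = -16 kJ/mol.
OSPE = CFSE(oct) − CFSE(tet) = -54 − (-16) = -38 kJ/mol.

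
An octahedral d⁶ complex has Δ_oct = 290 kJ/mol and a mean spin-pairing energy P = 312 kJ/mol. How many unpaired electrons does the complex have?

Since Δ_oct = 290 kJ/mol < P = 312 kJ/mol, the complex adopts the high-spin configuration.
Configuration: t2g^4 e_g^2.
Unpaired electrons: 4.

4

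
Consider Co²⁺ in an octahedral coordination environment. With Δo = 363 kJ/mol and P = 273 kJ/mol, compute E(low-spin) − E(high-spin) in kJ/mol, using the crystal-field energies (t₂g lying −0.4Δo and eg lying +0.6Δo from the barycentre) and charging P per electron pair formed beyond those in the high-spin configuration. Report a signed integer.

-90

Co²⁺: group 9, so d-count = 9 − 2 = 7.
High-spin: t₂g⁵ eg², CFSE = -0.8Δo = -290 kJ/mol.
Low-spin t₂g⁶ eg¹ gives -1.8Δo = -653 kJ/mol, but forming 1 extra pair costs 1P = 273 kJ/mol, so E(LS) = -653 + 273 = -380 kJ/mol.
Thus E(LS) − E(HS) = -90 kJ/mol.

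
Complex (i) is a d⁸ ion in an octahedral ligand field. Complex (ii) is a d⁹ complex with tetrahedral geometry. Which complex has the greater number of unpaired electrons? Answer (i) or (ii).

(i)

(i): t2g^6 e_g^2 → 2 unpaired.
(ii): With tetrahedral geometry the complex is necessarily high-spin; e⁴ t₂⁵ → 1 unpaired.
So (i) has more unpaired electrons.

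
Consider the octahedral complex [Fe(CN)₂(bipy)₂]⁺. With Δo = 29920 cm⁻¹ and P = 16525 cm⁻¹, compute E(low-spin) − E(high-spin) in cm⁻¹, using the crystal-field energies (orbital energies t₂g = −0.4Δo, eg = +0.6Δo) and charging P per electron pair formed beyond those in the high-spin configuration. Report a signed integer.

Ligand charges: 2×(-1) from CN⁻ and 2×(+0) from bipy sum to -2; with overall charge +1, Fe is +3.
Fe is in group 8, so Fe³⁺ is d⁵ (8 − 3 = 5).
High-spin: t₂g³ eg², CFSE = 0.0Δo = 0 cm⁻¹.
For low-spin the configuration is t₂g⁵ eg⁰: orbital energy -2.0 × 29920 = -59840 cm⁻¹, and 2 additional pairs relative to high-spin add 33050 cm⁻¹, giving -26790 cm⁻¹.
Thus E(LS) − E(HS) = -26790 cm⁻¹.

-26790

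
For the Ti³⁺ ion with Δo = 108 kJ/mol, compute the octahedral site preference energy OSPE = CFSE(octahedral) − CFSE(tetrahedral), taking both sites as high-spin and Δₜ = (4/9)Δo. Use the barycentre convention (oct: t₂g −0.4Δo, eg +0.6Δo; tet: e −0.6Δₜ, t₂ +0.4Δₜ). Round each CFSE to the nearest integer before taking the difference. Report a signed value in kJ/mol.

-14

Group 4 minus oxidation state +3 gives a d¹ configuration for Ti³⁺.
Octahedral (high-spin): t2g^1 e_g^0, CFSE = 1(−0.4) + 0(+0.6) = -0.4Δo = -0.4 × 108 = -43 kJ/mol.
Tetrahedral e^1 t2^0 gives -0.6Δₜ = -0.6 × (4/9) × 108 = -29 kJ/mol.
Subtracting, OSPE = -43 − (-29) = -14 kJ/mol.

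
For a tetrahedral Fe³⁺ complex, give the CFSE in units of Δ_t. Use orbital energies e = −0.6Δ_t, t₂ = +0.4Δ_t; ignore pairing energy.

Fe sits in group 8; removing 3 electrons leaves Fe³⁺ with 8 − 3 = 5 d electrons.
Tetrahedral splitting is small, so the complex is high-spin.
Configuration: e² t₂³.
CFSE = 2(-0.6Δ_t) + 3(0.4Δ_t) = -1.2Δ_t + 1.2Δ_t = 0.0Δ_t.

0.0 Δ_t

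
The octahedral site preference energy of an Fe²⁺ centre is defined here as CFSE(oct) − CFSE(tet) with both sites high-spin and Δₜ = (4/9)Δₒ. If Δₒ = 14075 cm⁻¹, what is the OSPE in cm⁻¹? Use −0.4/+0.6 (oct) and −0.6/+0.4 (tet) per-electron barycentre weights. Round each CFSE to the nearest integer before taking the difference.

-1877

Fe is in group 8, so Fe²⁺ is d⁶ (8 − 2 = 6).
Octahedral (high-spin): t2g^4 e_g^2, CFSE = 4(−0.4) + 2(+0.6) = -0.4Δₒ = -0.4 × 14075 = -5630 cm⁻¹.
In a tetrahedral site the filling is e^3 t2^3: CFSE(tet) = -0.6Δₜ = -0.6 × (4/9)(14075) = -3753 cm⁻¹.
OSPE = -5630 − (-3753) = -1877 cm⁻¹.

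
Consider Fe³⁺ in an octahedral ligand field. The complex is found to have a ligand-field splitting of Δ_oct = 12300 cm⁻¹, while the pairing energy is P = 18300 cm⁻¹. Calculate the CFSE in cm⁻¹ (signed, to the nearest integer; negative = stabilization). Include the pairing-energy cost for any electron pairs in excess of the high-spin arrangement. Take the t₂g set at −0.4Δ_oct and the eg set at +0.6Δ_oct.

0

Fe³⁺: group 8, so d-count = 8 − 3 = 5.
Here Δ_oct < P (12300 < 18300), so the high-spin state is favoured.
Configuration: t₂g³ eg².
Orbital CFSE = 0.0Δ_oct = 0.0 × 12300 = 0 cm⁻¹.
High-spin has no excess pairs, so no pairing correction applies.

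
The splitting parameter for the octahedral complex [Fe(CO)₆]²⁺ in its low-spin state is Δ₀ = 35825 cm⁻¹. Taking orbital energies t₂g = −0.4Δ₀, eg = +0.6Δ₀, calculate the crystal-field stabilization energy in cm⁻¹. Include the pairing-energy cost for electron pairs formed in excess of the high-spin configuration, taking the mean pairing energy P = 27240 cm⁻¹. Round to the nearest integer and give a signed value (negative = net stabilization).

-31500

CO is neutral, so the +2 overall charge sits on Fe: oxidation state +2.
Fe sits in group 8; removing 2 electrons leaves Fe²⁺ with 8 − 2 = 6 d electrons.
Electron filling gives t₂g⁶ eg⁰.
The orbital stabilization is -2.4Δ₀ = -2.4 × 35825 = -85980 cm⁻¹.
Pairing penalty: 3 pairs vs 1 in the high-spin reference → 2 extra × P = 54480 cm⁻¹.
Overall CFSE = -85980 + 54480 = -31500 cm⁻¹.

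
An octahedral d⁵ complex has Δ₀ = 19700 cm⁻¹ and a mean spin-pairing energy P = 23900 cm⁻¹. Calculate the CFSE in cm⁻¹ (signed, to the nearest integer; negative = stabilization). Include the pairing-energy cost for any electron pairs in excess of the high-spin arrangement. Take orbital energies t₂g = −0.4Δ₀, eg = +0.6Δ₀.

0

Δ₀ < P, so pairing is avoided: the ground state is high-spin.
Filling d⁵ accordingly: t₂g³ eg².
Orbital CFSE = 0.0Δ₀ = 0.0 × 19700 = 0 cm⁻¹.
High-spin has no excess pairs, so no pairing correction applies.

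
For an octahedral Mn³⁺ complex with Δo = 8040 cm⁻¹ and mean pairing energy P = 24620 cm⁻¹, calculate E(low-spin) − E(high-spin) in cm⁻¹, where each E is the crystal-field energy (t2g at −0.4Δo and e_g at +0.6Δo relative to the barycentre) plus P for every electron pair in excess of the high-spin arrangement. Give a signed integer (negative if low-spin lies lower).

16580

Group 7 minus oxidation state +3 gives a d⁴ configuration for Mn³⁺.
In the high-spin limit (t2g^3 e_g^1) the orbital term is -0.6Δo = -4824 cm⁻¹, with no excess pairing.
Low-spin: t2g^4 e_g^0, orbital CFSE = -1.6Δo = -12864 cm⁻¹; plus 1 excess pair × P = +24620 cm⁻¹; total 11756 cm⁻¹.
E(LS) − E(HS) = 11756 − (-4824) = 16580 cm⁻¹.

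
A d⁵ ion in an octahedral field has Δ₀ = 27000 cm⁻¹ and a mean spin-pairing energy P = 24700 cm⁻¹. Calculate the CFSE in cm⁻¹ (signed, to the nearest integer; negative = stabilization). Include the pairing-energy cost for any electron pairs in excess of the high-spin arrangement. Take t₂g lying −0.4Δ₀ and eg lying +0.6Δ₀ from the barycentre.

Here Δ₀ > P (27000 > 24700), so the low-spin state is favoured.
Configuration: t₂g⁵ eg⁰.
Orbital CFSE = -2.0Δ₀ = -2.0 × 27000 = -54000 cm⁻¹.
Excess pairs vs high-spin: 2 − 0 = 2; pairing cost = +49400 cm⁻¹.
Net CFSE = -54000 + 49400 = -4600 cm⁻¹.

-4600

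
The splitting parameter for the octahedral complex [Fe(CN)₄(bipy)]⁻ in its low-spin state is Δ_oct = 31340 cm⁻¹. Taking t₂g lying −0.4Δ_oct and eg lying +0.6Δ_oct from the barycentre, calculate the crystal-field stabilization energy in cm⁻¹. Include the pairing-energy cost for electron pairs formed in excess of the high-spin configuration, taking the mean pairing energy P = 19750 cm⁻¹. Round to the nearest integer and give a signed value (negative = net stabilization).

-23180

Ligand charges: 4×(-1) from CN⁻ and 1×(+0) from bipy sum to -4; with overall charge -1, Fe is +3.
Fe is in group 8, so Fe³⁺ is d⁵ (8 − 3 = 5).
Electron filling gives t₂g⁵ eg⁰.
The orbital stabilization is -2.0Δ_oct = -2.0 × 31340 = -62680 cm⁻¹.
High-spin d⁵ would be t₂g³ eg² with 0 pairs; low-spin has 2, so 2 excess pairs cost +2P = +39500 cm⁻¹.
Overall CFSE = -62680 + 39500 = -23180 cm⁻¹.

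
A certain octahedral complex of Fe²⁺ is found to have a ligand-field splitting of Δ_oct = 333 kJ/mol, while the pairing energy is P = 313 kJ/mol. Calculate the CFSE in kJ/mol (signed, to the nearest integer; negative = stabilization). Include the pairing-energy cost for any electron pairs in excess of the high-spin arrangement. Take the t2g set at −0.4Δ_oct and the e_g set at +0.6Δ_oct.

Fe sits in group 8; removing 2 electrons leaves Fe²⁺ with 8 − 2 = 6 d electrons.
Since Δ_oct = 333 kJ/mol > P = 313 kJ/mol, the complex adopts the low-spin configuration.
Filling d⁶ accordingly: t2g^6 e_g^0.
Orbital CFSE = -2.4Δ_oct = -2.4 × 333 = -799 kJ/mol.
Excess pairs vs high-spin: 3 − 1 = 2; pairing cost = +626 kJ/mol.
Net CFSE = -799 + 626 = -173 kJ/mol.

-173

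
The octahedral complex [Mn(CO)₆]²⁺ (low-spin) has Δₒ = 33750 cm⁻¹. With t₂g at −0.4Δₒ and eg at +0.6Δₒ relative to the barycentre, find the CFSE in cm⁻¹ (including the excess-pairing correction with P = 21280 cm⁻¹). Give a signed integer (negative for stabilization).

-24940

CO is neutral, so the +2 overall charge sits on Mn: oxidation state +2.
Mn²⁺: group 7, so d-count = 7 − 2 = 5.
The d⁵ electrons fill as t₂g⁵ eg⁰.
CFSE(orbital) = 5×(-0.4Δₒ) + 0×(0.6Δₒ) = -2.0Δₒ; with Δₒ = 33750 cm⁻¹ that is -67500 cm⁻¹.
Relative to high-spin t₂g³ eg² (0 paired), the low-spin configuration has 2 additional pairs, contributing +2 × 21280 = +42560 cm⁻¹.
Combining: -67500 + 42560 = -24940 cm⁻¹.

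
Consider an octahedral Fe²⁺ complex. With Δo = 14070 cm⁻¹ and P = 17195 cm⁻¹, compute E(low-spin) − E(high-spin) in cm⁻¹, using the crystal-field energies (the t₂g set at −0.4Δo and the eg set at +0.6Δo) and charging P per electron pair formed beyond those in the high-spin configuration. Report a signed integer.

6250

Fe is in group 8, so Fe²⁺ is d⁶ (8 − 2 = 6).
In the high-spin limit (t₂g⁴ eg²) the orbital term is -0.4Δo = -5628 cm⁻¹, with no excess pairing.
Low-spin: t₂g⁶ eg⁰, orbital CFSE = -2.4Δo = -33768 cm⁻¹; plus 2 excess pairs × P = +34390 cm⁻¹; total 622 cm⁻¹.
Thus E(LS) − E(HS) = 6250 cm⁻¹.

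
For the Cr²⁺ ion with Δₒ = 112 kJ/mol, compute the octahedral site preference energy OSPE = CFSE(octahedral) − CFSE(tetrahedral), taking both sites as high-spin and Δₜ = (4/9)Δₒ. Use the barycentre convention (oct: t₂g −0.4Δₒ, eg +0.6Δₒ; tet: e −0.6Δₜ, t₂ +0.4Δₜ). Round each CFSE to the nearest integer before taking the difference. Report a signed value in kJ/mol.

-47

Cr is in group 6, so Cr²⁺ is d⁴ (6 − 2 = 4).
In an octahedral site d⁴ (HS) is t2g^3 e_g^1, giving CFSE(oct) = -0.6Δₒ = -67 kJ/mol.
Tetrahedral e^2 t2^2 gives -0.4Δₜ = -0.4 × (4/9) × 112 = -20 kJ/mol.
Subtracting, OSPE = -67 − (-20) = -47 kJ/mol.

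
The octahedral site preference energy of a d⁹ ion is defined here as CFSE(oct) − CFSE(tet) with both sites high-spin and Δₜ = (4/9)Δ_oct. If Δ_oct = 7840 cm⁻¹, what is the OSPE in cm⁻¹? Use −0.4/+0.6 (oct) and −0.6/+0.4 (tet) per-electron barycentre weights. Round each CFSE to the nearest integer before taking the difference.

-3310

Octahedral (high-spin): t2g^6 e_g^3, CFSE = 6(−0.4) + 3(+0.6) = -0.6Δ_oct = -0.6 × 7840 = -4704 cm⁻¹.
In a tetrahedral site the filling is e^4 t2^5: CFSE(tet) = -0.4Δₜ = -0.4 × (4/9)(7840) = -1394 cm⁻¹.
Subtracting, OSPE = -4704 − (-1394) = -3310 cm⁻¹.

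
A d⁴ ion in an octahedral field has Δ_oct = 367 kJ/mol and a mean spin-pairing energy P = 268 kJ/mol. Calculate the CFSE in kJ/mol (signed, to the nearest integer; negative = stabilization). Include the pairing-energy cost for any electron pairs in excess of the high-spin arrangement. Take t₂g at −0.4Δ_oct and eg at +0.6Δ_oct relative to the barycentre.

With Δ_oct > P the complex is low-spin.
Configuration: t₂g⁴ eg⁰.
Orbital CFSE = -1.6Δ_oct = -1.6 × 367 = -587 kJ/mol.
Excess pairs vs high-spin: 1 − 0 = 1; pairing cost = +268 kJ/mol.
Net CFSE = -587 + 268 = -319 kJ/mol.

-319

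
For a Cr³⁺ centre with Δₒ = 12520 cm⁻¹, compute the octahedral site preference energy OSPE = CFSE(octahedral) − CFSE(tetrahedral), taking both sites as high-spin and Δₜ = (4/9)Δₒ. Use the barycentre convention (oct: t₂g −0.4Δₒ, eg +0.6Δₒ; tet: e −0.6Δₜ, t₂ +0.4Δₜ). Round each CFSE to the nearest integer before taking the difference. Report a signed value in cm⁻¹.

Cr³⁺: group 6, so d-count = 6 − 3 = 3.
Octahedral (high-spin): t2g^3 e_g^0, CFSE = 3(−0.4) + 0(+0.6) = -1.2Δₒ = -1.2 × 12520 = -15024 cm⁻¹.
In a tetrahedral site the filling is e^2 t2^1: CFSE(tet) = -0.8Δₜ = -0.8 × (4/9)(12520) = -4452 cm⁻¹.
Subtracting, OSPE = -15024 − (-4452) = -10572 cm⁻¹.

-10572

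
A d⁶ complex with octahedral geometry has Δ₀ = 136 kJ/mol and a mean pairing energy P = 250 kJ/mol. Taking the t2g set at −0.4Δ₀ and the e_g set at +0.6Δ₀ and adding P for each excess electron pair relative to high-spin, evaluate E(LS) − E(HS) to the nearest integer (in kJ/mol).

228

High-spin: t2g^4 e_g^2, CFSE = -0.4Δ₀ = -54 kJ/mol.
Low-spin t2g^6 e_g^0 gives -2.4Δ₀ = -326 kJ/mol, but forming 2 extra pairs costs 2P = 500 kJ/mol, so E(LS) = -326 + 500 = 174 kJ/mol.
E(LS) − E(HS) = 174 − (-54) = 228 kJ/mol.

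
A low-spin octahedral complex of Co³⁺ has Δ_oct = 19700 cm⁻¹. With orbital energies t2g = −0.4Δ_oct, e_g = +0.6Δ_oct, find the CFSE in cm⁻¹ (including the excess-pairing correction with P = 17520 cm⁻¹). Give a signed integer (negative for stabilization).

Co³⁺: group 9, so d-count = 9 − 3 = 6.
Configuration: t2g^6 e_g^0.
Orbital CFSE = 6(-0.4) + 0(0.6) = -2.4Δ_oct = -2.4 × 19700 = -47280 cm⁻¹.
Pairing penalty: 3 pairs vs 1 in the high-spin reference → 2 extra × P = 35040 cm⁻¹.
Combining: -47280 + 35040 = -12240 cm⁻¹.

-12240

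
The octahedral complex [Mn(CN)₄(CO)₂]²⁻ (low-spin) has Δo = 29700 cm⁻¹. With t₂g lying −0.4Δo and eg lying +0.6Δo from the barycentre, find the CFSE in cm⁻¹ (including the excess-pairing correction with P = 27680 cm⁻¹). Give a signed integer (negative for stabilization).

-4040

Ligand charges: 4×(-1) from CN⁻ and 2×(+0) from CO sum to -4; with overall charge -2, Mn is +2.
Mn is in group 7, so Mn²⁺ is d⁵ (7 − 2 = 5).
Electron filling gives t₂g⁵ eg⁰.
Orbital CFSE = 5(-0.4) + 0(0.6) = -2.0Δo = -2.0 × 29700 = -59400 cm⁻¹.
Pairing penalty: 2 pairs vs 0 in the high-spin reference → 2 extra × P = 55360 cm⁻¹.
Overall CFSE = -59400 + 55360 = -4040 cm⁻¹.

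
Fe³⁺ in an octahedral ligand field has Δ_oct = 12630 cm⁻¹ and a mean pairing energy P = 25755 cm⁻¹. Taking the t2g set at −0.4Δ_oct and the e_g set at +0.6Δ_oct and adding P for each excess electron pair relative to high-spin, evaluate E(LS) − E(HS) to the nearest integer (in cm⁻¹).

Fe³⁺: group 8, so d-count = 8 − 3 = 5.
High-spin d⁵ fills as t2g^3 e_g^2 with CFSE 3(−0.4) + 2(+0.6) = 0.0Δ_oct = 0 cm⁻¹.
Low-spin t2g^5 e_g^0 gives -2.0Δ_oct = -25260 cm⁻¹, but forming 2 extra pairs costs 2P = 51510 cm⁻¹, so E(LS) = -25260 + 51510 = 26250 cm⁻¹.
The difference is 26250 − (0) = 26250 cm⁻¹, so high-spin lies lower.

26250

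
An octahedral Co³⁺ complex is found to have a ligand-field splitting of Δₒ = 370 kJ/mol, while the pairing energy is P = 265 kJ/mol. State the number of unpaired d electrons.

0

Co is in group 9, so Co³⁺ is d⁶ (9 − 3 = 6).
Since Δₒ = 370 kJ/mol > P = 265 kJ/mol, the complex adopts the low-spin configuration.
Configuration: t₂g⁶ eg⁰.
Unpaired electrons: 0.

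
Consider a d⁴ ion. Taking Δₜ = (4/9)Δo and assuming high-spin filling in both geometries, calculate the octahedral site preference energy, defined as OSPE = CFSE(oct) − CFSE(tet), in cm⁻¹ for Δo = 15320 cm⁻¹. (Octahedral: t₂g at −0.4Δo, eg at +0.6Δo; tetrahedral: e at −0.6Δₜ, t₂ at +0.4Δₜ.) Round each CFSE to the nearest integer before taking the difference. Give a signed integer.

-6468

Octahedral high-spin t₂g³ eg¹: CFSE = -0.6 × 15320 = -9192 cm⁻¹.
In a tetrahedral site the filling is e² t₂²: CFSE(tet) = -0.4Δₜ = -0.4 × (4/9)(15320) = -2724 cm⁻¹.
OSPE = CFSE(oct) − CFSE(tet) = -9192 − (-2724) = -6468 cm⁻¹.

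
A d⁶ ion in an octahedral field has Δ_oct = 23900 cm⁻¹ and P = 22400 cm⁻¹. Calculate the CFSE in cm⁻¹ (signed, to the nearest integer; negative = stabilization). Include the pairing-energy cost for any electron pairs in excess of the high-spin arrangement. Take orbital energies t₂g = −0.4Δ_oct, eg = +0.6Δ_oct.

-12560

Here Δ_oct > P (23900 > 22400), so the low-spin state is favoured.
Filling d⁶ accordingly: t₂g⁶ eg⁰.
Orbital CFSE = -2.4Δ_oct = -2.4 × 23900 = -57360 cm⁻¹.
Excess pairs vs high-spin: 3 − 1 = 2; pairing cost = +44800 cm⁻¹.
Net CFSE = -57360 + 44800 = -12560 cm⁻¹.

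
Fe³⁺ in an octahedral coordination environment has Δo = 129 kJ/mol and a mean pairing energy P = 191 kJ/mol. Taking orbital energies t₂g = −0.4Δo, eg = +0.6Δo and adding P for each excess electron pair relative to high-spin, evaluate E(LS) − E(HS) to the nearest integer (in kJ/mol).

Fe is in group 8, so Fe³⁺ is d⁵ (8 − 3 = 5).
High-spin: t₂g³ eg², CFSE = 0.0Δo = 0 kJ/mol.
For low-spin the configuration is t₂g⁵ eg⁰: orbital energy -2.0 × 129 = -258 kJ/mol, and 2 additional pairs relative to high-spin add 382 kJ/mol, giving 124 kJ/mol.
Thus E(LS) − E(HS) = 124 kJ/mol.

124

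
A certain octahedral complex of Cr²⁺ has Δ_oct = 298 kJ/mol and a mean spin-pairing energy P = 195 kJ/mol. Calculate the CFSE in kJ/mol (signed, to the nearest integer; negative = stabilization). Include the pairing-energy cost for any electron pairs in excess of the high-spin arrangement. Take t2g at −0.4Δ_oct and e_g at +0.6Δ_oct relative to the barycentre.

Cr sits in group 6; removing 2 electrons leaves Cr²⁺ with 6 − 2 = 4 d electrons.
Here Δ_oct > P (298 > 195), so the low-spin state is favoured.
Filling d⁴ accordingly: t2g^4 e_g^0.
Orbital CFSE = -1.6Δ_oct = -1.6 × 298 = -477 kJ/mol.
Excess pairs vs high-spin: 1 − 0 = 1; pairing cost = +195 kJ/mol.
Net CFSE = -477 + 195 = -282 kJ/mol.

-282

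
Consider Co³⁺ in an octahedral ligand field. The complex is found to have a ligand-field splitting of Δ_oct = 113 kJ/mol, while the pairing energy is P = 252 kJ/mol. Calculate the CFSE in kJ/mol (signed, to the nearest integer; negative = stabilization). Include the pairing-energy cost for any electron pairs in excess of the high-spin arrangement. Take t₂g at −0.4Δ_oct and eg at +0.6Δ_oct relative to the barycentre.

Co sits in group 9; removing 3 electrons leaves Co³⁺ with 9 − 3 = 6 d electrons.
Δ_oct < P, so pairing is avoided: the ground state is high-spin.
Filling d⁶ accordingly: t₂g⁴ eg².
Orbital CFSE = -0.4Δ_oct = -0.4 × 113 = -45 kJ/mol.
High-spin has no excess pairs, so no pairing correction applies.

-45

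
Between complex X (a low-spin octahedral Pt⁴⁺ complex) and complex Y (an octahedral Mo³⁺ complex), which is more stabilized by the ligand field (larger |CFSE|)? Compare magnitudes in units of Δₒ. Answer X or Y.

X: Pt is in group 10, so Pt⁴⁺ is d⁶ (10 − 4 = 6); t₂g⁶ eg⁰, CFSE = -2.4Δₒ.
Y: Mo sits in group 6; removing 3 electrons leaves Mo³⁺ with 6 − 3 = 3 d electrons; t₂g³ eg⁰, CFSE = -1.2Δₒ.
So X has the larger |CFSE|.

X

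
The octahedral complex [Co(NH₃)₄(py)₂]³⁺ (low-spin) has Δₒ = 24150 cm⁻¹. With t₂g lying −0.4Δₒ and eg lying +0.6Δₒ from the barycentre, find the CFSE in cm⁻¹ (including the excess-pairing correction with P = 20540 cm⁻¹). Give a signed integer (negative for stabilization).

Ligand charges: 4×(+0) from NH₃ and 2×(+0) from py sum to +0; with overall charge +3, Co is +3.
Co is in group 9, so Co³⁺ is d⁶ (9 − 3 = 6).
Configuration: t₂g⁶ eg⁰.
CFSE(orbital) = 6×(-0.4Δₒ) + 0×(0.6Δₒ) = -2.4Δₒ; with Δₒ = 24150 cm⁻¹ that is -57960 cm⁻¹.
Relative to high-spin t₂g⁴ eg² (1 paired), the low-spin configuration has 2 additional pairs, contributing +2 × 20540 = +41080 cm⁻¹.
Combining: -57960 + 41080 = -16880 cm⁻¹.

-16880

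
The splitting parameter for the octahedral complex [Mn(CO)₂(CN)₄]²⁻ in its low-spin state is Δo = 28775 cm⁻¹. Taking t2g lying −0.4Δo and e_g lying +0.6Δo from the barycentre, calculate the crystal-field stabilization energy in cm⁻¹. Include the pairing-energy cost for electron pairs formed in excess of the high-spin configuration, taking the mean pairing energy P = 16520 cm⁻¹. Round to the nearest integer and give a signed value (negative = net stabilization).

Ligand charges: 2×(+0) from CO and 4×(-1) from CN⁻ sum to -4; with overall charge -2, Mn is +2.
Mn²⁺: group 7, so d-count = 7 − 2 = 5.
Electron filling gives t2g^5 e_g^0.
Orbital CFSE = 5(-0.4) + 0(0.6) = -2.0Δo = -2.0 × 28775 = -57550 cm⁻¹.
Pairing penalty: 2 pairs vs 0 in the high-spin reference → 2 extra × P = 33040 cm⁻¹.
Combining: -57550 + 33040 = -24510 cm⁻¹.

-24510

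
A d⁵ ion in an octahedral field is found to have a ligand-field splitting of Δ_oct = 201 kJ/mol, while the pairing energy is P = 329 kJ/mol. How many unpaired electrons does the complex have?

5

With Δ_oct < P the complex is high-spin.
Filling d⁵ accordingly: t₂g³ eg².
Unpaired electrons: 5.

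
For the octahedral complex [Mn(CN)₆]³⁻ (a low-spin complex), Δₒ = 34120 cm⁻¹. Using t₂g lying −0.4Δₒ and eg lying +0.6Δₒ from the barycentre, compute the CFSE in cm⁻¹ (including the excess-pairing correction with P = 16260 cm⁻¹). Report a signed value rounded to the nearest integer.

Each CN⁻ contributes -1; 6 × (-1) = -6. With overall charge -3, Mn is in the +3 oxidation state.
Mn is in group 7, so Mn³⁺ is d⁴ (7 − 3 = 4).
Electron filling gives t₂g⁴ eg⁰.
Orbital CFSE = 4(-0.4) + 0(0.6) = -1.6Δₒ = -1.6 × 34120 = -54592 cm⁻¹.
Pairing penalty: 1 pair vs 0 in the high-spin reference → 1 extra × P = 16260 cm⁻¹.
Combining: -54592 + 16260 = -38332 cm⁻¹.

-38332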